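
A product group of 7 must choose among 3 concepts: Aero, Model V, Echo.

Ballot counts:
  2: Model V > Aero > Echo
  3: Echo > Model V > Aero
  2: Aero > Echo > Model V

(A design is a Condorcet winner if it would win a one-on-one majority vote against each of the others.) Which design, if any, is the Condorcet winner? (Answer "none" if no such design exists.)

none

Head-to-head results (7 engineers):
Aero vs Model V: Model V wins 5–2.
Aero vs Echo: Aero, 4–3.
Model V–Echo: Echo 5–2.
Every design loses at least once (Aero loses to Model V; Model V loses to Echo; Echo loses to Aero). The majority relation contains the cycle Aero > Echo > Model V > Aero, so there is no Condorcet winner.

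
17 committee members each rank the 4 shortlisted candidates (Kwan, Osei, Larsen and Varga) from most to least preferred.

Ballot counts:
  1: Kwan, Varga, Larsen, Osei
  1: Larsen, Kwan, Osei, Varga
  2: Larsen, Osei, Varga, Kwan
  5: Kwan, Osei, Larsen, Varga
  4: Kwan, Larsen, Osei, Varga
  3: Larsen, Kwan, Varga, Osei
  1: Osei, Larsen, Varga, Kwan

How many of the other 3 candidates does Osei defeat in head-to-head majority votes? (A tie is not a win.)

Osei against each rival (17 committee members):
Osei vs Kwan: 3 to 14, Kwan.
Osei vs Larsen: 5+1 = 6 for Osei, 11 for Larsen — Larsen by 11–6.
Osei vs Varga: Osei wins 13–4.
Osei beats Varga; loses to Kwan, Larsen — 1 pairwise win.

1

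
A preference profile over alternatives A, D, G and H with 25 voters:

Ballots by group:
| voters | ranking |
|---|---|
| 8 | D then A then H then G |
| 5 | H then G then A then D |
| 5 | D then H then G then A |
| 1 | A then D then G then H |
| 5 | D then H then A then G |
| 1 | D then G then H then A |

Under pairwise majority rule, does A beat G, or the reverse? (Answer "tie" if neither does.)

A

Ballots ranking A above G: 8 + 1 + 5 = 14.
Ballots ranking G above A: 25 − 14 = 11.
A wins the head-to-head 14–11.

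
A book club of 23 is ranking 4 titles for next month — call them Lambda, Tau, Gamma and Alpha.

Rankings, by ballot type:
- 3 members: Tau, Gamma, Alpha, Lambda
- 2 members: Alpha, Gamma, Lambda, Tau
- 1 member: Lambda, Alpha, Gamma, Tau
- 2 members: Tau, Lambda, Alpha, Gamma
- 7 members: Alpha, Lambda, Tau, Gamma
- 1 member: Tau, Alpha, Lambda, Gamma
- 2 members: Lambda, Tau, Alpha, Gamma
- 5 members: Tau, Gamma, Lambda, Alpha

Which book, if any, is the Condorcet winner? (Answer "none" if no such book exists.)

none

Pairwise majorities:
Lambda–Tau: Lambda 12–11.
Lambda vs Gamma: Lambda, 13–10.
Lambda vs Alpha: Alpha wins 13–10.
Tau–Gamma: Tau 20–3.
Tau vs Alpha: Tau, 13–10.
Gamma vs Alpha: Alpha, 15–8.
Every book loses at least once (Lambda loses to Alpha; Tau loses to Lambda; Gamma loses to Lambda; Alpha loses to Tau). The majority relation contains the cycle Lambda beats Tau beats Alpha beats Lambda, so there is no Condorcet winner.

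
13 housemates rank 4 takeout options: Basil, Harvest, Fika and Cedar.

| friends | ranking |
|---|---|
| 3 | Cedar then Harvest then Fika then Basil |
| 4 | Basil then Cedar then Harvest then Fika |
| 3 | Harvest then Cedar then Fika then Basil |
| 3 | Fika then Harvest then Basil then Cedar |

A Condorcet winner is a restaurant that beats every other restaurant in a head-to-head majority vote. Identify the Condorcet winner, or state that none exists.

Check each pair by majority over 13 ballots:
Basil–Harvest: Harvest 9–4.
Basil vs Fika: Fika wins 9–4.
Basil–Cedar: Basil 7–6.
Harvest vs Fika: Harvest preferred on 3+4+3 = 10 ballots; Harvest wins 10–3.
Harvest vs Cedar: Harvest preferred on 3+3 = 6 ballots; Cedar wins 7–6.
Fika–Cedar: Cedar 10–3.
Each restaurant drops at least one matchup (Basil loses to Harvest; Harvest loses to Cedar; Fika loses to Harvest; Cedar loses to Basil); the cycle Basil → Cedar → Harvest → Basil rules out a Condorcet winner.

none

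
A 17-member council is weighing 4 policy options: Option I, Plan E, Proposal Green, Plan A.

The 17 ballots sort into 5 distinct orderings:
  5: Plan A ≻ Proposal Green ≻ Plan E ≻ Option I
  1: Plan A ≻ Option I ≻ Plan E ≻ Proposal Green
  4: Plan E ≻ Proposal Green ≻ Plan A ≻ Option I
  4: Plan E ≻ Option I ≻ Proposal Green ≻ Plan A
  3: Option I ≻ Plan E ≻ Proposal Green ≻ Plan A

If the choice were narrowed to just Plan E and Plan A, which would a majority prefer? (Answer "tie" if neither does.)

Plan E

Ballots ranking Plan E above Plan A: 4 + 4 + 3 = 11.
Ballots ranking Plan A above Plan E: 17 − 11 = 6.
Plan E wins the head-to-head 11–6.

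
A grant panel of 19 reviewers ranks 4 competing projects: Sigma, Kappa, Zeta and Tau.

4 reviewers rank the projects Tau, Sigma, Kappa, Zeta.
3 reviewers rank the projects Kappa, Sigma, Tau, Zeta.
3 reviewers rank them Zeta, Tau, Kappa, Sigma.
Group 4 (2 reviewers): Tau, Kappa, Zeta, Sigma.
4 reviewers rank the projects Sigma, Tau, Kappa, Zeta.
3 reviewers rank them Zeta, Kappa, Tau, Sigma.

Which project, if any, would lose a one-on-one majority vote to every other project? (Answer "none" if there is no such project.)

Zeta

Head-to-head results (19 reviewers):
Sigma vs Kappa: 8 to 11, Kappa.
Sigma vs Zeta: Sigma wins 11–8.
Sigma–Tau: Tau 12–7.
Kappa vs Zeta: Kappa wins 13–6.
Kappa vs Tau: 6 to 13, Tau.
Zeta–Tau: Tau 13–6.
Only Zeta has no wins; Zeta is the Condorcet loser.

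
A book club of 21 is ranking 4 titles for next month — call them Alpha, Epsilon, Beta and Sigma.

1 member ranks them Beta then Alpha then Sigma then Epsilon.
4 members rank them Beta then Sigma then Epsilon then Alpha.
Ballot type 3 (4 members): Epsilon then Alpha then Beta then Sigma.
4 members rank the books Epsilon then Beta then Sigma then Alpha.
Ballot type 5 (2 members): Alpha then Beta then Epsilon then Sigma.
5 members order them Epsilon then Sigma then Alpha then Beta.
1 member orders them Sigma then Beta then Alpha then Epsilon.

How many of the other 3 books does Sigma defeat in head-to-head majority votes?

Sigma against each rival (21 members):
Sigma vs Alpha: 14 to 7, Sigma.
Sigma–Epsilon: Epsilon 15–6.
Sigma vs Beta: 5+1 = 6 for Sigma, 15 for Beta — Beta by 15–6.
Sigma beats Alpha; loses to Epsilon, Beta — 1 pairwise win.

1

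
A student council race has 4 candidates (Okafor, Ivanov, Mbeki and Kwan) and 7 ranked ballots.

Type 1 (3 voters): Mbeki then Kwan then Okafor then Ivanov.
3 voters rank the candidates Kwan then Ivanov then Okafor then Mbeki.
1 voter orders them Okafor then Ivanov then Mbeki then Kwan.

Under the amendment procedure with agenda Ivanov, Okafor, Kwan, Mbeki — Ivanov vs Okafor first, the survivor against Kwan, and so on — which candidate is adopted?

Mbeki

Round 1: Ivanov vs Okafor — 3–4, Okafor advances.
Round 2: Okafor vs Kwan — 1–6, Kwan advances.
Round 3: Kwan vs Mbeki — 3–4, Mbeki advances.
The agenda winner is Mbeki.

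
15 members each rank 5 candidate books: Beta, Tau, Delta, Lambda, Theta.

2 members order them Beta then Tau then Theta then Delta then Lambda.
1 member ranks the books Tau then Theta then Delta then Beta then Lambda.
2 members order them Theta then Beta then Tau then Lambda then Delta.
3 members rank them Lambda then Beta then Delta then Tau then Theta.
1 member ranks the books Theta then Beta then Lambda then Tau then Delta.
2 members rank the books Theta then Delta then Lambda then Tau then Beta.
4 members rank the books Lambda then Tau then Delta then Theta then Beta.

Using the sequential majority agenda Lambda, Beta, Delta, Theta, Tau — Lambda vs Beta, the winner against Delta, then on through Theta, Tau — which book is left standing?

Tau

Round 1: Lambda vs Beta — 9–6, Lambda advances.
Round 2: Lambda vs Delta — 10–5, Lambda advances.
Round 3: Lambda vs Theta — 7–8, Theta advances.
Round 4: Theta vs Tau — 5–10, Tau advances.
The agenda winner is Tau.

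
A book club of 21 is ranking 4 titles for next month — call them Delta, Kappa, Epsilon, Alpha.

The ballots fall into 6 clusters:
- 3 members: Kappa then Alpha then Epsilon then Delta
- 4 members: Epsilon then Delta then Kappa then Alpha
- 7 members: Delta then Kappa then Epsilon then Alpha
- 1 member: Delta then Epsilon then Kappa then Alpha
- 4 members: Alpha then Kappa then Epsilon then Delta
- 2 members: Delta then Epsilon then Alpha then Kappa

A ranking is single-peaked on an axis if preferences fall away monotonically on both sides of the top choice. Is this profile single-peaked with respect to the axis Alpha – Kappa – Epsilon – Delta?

Axis positions: Alpha=1, Kappa=2, Epsilon=3, Delta=4.
Cluster 1 (peak Kappa at position 2): ranking walks positions 2-1-3-4, expanding outward from the peak — single-peaked.
Cluster 2 (peak Epsilon at position 3): ranking walks positions 3-4-2-1, expanding outward from the peak — single-peaked.
Cluster 3: ranking walks positions 4-2-3-1; Kappa is ranked above Epsilon even though Epsilon lies between Kappa and the peak Delta on the axis — preferences dip and rise again. Not single-peaked.
Cluster 4 (peak Delta at position 4): ranking walks positions 4-3-2-1, expanding outward from the peak — single-peaked.
Cluster 5 (peak Alpha at position 1): ranking walks positions 1-2-3-4, expanding outward from the peak — single-peaked.
Cluster 6: ranking walks positions 4-3-1-2; Alpha is ranked above Kappa even though Kappa lies between Alpha and the peak Delta on the axis — preferences dip and rise again. Not single-peaked.
Cluster 3 violates single-peakedness, so the profile is not single-peaked on this axis.

no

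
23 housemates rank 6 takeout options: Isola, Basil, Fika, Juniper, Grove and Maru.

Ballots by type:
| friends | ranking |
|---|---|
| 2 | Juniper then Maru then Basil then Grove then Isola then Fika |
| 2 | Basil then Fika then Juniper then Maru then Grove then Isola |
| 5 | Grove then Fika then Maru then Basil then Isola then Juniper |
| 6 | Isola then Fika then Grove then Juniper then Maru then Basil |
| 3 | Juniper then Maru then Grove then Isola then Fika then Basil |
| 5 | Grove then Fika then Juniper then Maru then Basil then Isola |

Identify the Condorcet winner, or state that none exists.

Grove

Pairwise majorities:
Isola–Basil: Basil 14–9.
Isola vs Fika: Fika wins 12–11.
Isola vs Juniper: Juniper, 12–11.
Isola–Grove: Grove 17–6.
Isola vs Maru: Maru wins 17–6.
Basil vs Fika: Fika wins 19–4.
Basil vs Juniper: Juniper wins 16–7.
Basil vs Grove: Grove wins 19–4.
Basil vs Maru: Maru wins 21–2.
Fika vs Juniper: Fika wins 18–5.
Fika–Grove: Grove 15–8.
Fika–Maru: Fika 18–5.
Juniper–Grove: Grove 16–7.
Juniper vs Maru: Juniper, 18–5.
Grove–Maru: Grove 16–7.
Grove wins every pairwise contest, so Grove is the Condorcet winner.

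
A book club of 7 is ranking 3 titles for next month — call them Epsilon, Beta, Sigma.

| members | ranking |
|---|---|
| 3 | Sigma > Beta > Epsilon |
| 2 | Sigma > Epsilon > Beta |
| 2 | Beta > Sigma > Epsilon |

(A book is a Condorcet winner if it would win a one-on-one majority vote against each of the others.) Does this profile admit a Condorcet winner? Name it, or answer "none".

Sigma

Check each pair by majority over 7 ballots:
Epsilon vs Beta: Beta wins 5–2.
Epsilon–Sigma: Sigma 7–0.
Beta vs Sigma: Sigma, 5–2.
Only Sigma has no losses; Sigma is the Condorcet winner.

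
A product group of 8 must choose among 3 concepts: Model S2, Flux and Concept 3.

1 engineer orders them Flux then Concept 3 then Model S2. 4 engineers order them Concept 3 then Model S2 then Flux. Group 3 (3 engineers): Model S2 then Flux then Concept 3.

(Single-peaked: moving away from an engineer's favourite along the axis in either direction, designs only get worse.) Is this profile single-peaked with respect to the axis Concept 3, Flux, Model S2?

no

Axis positions: Concept 3=1, Flux=2, Model S2=3.
Group 1 (peak Flux at position 2): ranking walks positions 2-1-3, expanding outward from the peak — single-peaked.
Group 2: ranking walks positions 1-3-2; Model S2 is ranked above Flux even though Flux lies between Model S2 and the peak Concept 3 on the axis — preferences dip and rise again. Not single-peaked.
Group 3 (peak Model S2 at position 3): ranking walks positions 3-2-1, expanding outward from the peak — single-peaked.
Group 2 violates single-peakedness, so the profile is not single-peaked on this axis.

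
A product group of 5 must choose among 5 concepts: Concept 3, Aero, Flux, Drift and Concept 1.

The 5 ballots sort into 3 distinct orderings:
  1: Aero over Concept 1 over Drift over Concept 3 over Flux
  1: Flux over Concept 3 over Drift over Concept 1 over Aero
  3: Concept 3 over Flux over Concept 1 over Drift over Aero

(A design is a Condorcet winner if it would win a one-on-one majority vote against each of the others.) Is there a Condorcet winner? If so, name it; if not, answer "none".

Check each pair by majority over 5 ballots:
Concept 3 vs Aero: Concept 3, 4–1.
Concept 3 vs Flux: Concept 3 wins 4–1.
Concept 3 vs Drift: Concept 3, 4–1.
Concept 3 vs Concept 1: Concept 3 wins 4–1.
Aero vs Flux: Flux wins 4–1.
Aero vs Drift: Drift wins 4–1.
Aero vs Concept 1: Concept 1, 4–1.
Flux vs Drift: Flux wins 4–1.
Flux–Concept 1: Flux 4–1.
Drift vs Concept 1: Concept 1, 4–1.
Concept 3 beats each of Aero, Flux, Drift, Concept 1 — Concept 3 is the Condorcet winner.

Concept 3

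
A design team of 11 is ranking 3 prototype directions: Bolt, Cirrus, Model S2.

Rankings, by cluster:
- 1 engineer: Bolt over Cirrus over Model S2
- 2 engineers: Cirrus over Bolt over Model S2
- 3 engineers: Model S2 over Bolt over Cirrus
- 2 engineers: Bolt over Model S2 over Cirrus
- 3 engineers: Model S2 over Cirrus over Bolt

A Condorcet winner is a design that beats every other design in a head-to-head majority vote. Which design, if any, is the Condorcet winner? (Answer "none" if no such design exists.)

Check each pair by majority over 11 ballots:
Bolt vs Cirrus: Bolt preferred on 1+3+2 = 6 ballots; Bolt wins 6–5.
Bolt vs Model S2: Bolt preferred on 1+2+2 = 5 ballots; Model S2 wins 6–5.
Cirrus vs Model S2: Cirrus is ranked higher on 1+2 = 3 ballots, Model S2 on 8. Model S2 wins 8–3.
Model S2 wins every pairwise contest, so Model S2 is the Condorcet winner.

Model S2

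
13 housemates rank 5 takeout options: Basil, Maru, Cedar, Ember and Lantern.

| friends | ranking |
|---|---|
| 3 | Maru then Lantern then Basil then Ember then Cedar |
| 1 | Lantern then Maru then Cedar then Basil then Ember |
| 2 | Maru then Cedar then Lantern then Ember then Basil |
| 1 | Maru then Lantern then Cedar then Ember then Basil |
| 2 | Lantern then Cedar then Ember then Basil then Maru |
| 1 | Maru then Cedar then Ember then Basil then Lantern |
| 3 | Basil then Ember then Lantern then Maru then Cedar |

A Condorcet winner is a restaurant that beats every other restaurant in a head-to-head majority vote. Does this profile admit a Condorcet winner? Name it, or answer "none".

Maru

Head-to-head results (13 friends):
Basil vs Maru: Maru, 8–5.
Basil vs Cedar: 6 to 7, Cedar.
Basil–Ember: Basil 7–6.
Basil vs Lantern: Lantern, 9–4.
Maru–Cedar: Maru 11–2.
Maru vs Ember: Maru, 8–5.
Maru vs Lantern: Maru wins 7–6.
Cedar vs Ember: Cedar is ranked higher on 1+2+1+2+1 = 7 ballots, Ember on 6. Cedar wins 7–6.
Cedar vs Lantern: 2+1 = 3 for Cedar, 10 for Lantern — Lantern by 10–3.
Ember–Lantern: Lantern 9–4.
Maru defeats every rival head-to-head and is the Condorcet winner.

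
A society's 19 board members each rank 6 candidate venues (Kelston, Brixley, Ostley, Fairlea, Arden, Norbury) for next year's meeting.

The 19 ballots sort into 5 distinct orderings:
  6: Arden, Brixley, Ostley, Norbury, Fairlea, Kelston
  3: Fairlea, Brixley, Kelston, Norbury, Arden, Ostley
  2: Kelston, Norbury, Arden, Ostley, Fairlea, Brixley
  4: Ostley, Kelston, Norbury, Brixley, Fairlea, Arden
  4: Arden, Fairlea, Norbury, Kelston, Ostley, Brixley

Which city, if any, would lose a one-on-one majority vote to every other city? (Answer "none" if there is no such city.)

none

Head-to-head results (19 organisers):
Kelston vs Brixley: Kelston wins 10–9.
Kelston vs Ostley: Kelston preferred on 3+2+4 = 9 ballots; Ostley wins 10–9.
Kelston vs Fairlea: 6 to 13, Fairlea.
Kelston vs Arden: 3+2+4 = 9 for Kelston, 10 for Arden — Arden by 10–9.
Kelston vs Norbury: Kelston is ranked higher on 3+2+4 = 9 ballots, Norbury on 10. Norbury wins 10–9.
Brixley vs Ostley: Brixley is ranked higher on 6+3 = 9 ballots, Ostley on 10. Ostley wins 10–9.
Brixley vs Fairlea: Brixley wins 10–9.
Brixley vs Arden: Arden wins 12–7.
Brixley vs Norbury: Brixley is ranked higher on 6+3 = 9 ballots, Norbury on 10. Norbury wins 10–9.
Ostley–Fairlea: Ostley 12–7.
Ostley vs Arden: Arden wins 15–4.
Ostley vs Norbury: 6+4 = 10 for Ostley, 9 for Norbury — Ostley by 10–9.
Fairlea vs Arden: 3+4 = 7 for Fairlea, 12 for Arden — Arden by 12–7.
Fairlea vs Norbury: 3+4 = 7 for Fairlea, 12 for Norbury — Norbury by 12–7.
Arden vs Norbury: Arden is ranked higher on 6+4 = 10 ballots, Norbury on 9. Arden wins 10–9.
Each city has at least one pairwise win (Kelston beats Brixley; Brixley beats Fairlea; Ostley beats Kelston; Fairlea beats Kelston; Arden beats Kelston; Norbury beats Kelston) — no Condorcet loser.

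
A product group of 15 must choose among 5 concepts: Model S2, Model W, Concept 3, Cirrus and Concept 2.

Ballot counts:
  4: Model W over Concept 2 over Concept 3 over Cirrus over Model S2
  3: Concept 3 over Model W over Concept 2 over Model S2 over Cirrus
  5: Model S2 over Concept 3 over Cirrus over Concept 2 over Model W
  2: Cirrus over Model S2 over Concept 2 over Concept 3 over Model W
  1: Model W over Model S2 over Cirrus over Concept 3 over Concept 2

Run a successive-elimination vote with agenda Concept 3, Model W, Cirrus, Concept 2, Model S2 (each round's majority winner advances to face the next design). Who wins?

Round 1: Concept 3 vs Model W — 10–5, Concept 3 advances.
Round 2: Concept 3 vs Cirrus — 12–3, Concept 3 advances.
Round 3: Concept 3 vs Concept 2 — 9–6, Concept 3 advances.
Round 4: Concept 3 vs Model S2 — 7–8, Model S2 advances.
Model S2 survives the agenda.

Model S2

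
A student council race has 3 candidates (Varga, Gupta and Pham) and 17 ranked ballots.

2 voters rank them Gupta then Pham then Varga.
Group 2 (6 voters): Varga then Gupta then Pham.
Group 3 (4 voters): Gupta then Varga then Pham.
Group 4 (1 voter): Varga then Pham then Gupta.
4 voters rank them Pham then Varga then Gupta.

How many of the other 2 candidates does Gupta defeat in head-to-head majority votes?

1

Gupta against each rival (17 voters):
Gupta vs Varga: 6 to 11, Varga.
Gupta vs Pham: Gupta preferred on 2+6+4 = 12 ballots; Gupta wins 12–5.
Gupta beats Pham; loses to Varga — 1 pairwise win.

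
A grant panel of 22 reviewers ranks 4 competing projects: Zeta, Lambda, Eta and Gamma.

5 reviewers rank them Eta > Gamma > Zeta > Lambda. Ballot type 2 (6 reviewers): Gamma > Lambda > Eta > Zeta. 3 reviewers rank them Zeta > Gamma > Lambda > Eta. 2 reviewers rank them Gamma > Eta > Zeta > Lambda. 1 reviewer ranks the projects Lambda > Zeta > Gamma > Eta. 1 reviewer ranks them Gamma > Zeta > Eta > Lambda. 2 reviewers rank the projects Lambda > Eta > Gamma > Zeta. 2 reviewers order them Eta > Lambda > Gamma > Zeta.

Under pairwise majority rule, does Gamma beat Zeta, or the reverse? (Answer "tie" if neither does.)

Ballots ranking Gamma above Zeta: 5 + 6 + 2 + 1 + 2 + 2 = 18.
Ballots ranking Zeta above Gamma: 22 − 18 = 4.
Gamma wins the head-to-head 18–4.

Gamma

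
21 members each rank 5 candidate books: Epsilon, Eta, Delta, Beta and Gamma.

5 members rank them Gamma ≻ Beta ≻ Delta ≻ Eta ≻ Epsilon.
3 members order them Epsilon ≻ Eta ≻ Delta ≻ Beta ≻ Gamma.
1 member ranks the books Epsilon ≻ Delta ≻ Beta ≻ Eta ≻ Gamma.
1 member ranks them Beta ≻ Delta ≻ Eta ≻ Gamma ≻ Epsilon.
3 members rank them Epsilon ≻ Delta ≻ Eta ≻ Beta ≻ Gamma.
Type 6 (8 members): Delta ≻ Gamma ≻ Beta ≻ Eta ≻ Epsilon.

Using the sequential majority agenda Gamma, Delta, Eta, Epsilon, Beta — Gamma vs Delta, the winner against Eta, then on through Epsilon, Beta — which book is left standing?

Round 1: Gamma vs Delta — 5–16, Delta advances.
Round 2: Delta vs Eta — 18–3, Delta advances.
Round 3: Delta vs Epsilon — 14–7, Delta advances.
Round 4: Delta vs Beta — 15–6, Delta advances.
Delta survives the agenda.

Delta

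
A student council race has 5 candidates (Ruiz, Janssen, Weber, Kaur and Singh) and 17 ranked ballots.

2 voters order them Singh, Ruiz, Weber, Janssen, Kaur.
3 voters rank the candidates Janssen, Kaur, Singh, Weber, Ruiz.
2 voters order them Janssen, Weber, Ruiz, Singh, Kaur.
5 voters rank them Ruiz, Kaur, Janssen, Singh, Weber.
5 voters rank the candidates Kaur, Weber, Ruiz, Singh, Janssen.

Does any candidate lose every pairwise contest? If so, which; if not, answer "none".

Head-to-head results (17 voters):
Ruiz vs Janssen: Ruiz, 12–5.
Ruiz vs Weber: Ruiz is ranked higher on 2+5 = 7 ballots, Weber on 10. Weber wins 10–7.
Ruiz vs Kaur: 9 to 8, Ruiz.
Ruiz vs Singh: Ruiz preferred on 2+5+5 = 12 ballots; Ruiz wins 12–5.
Janssen–Weber: Janssen 10–7.
Janssen vs Kaur: Janssen preferred on 2+3+2 = 7 ballots; Kaur wins 10–7.
Janssen vs Singh: Janssen, 10–7.
Weber–Kaur: Kaur 13–4.
Weber vs Singh: 7 to 10, Singh.
Kaur vs Singh: 13 to 4, Kaur.
No candidate is winless: Ruiz beats Janssen; Janssen beats Weber; Weber beats Ruiz; Kaur beats Janssen; Singh beats Weber. There is no Condorcet loser.

none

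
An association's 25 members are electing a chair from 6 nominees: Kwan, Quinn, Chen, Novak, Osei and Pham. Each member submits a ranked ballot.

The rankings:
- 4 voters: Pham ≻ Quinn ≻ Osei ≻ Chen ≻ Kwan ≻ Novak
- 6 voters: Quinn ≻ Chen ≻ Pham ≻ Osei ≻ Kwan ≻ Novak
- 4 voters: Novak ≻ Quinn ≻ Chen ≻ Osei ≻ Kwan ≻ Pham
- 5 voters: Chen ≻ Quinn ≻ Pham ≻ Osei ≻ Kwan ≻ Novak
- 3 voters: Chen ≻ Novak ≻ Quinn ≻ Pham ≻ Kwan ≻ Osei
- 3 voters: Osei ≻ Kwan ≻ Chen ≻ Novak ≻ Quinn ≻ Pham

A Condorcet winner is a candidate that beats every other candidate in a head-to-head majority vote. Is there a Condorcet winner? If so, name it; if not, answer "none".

Quinn

Head-to-head results (25 voters):
Kwan–Quinn: Quinn 22–3.
Kwan vs Chen: Chen wins 22–3.
Kwan vs Novak: Kwan, 18–7.
Kwan vs Osei: Osei, 22–3.
Kwan vs Pham: Pham wins 18–7.
Quinn vs Chen: Quinn, 14–11.
Quinn vs Novak: Quinn, 15–10.
Quinn–Osei: Quinn 22–3.
Quinn vs Pham: Quinn wins 21–4.
Chen vs Novak: Chen wins 21–4.
Chen–Osei: Chen 18–7.
Chen vs Pham: Chen, 21–4.
Novak–Osei: Osei 18–7.
Novak vs Pham: Pham wins 15–10.
Osei–Pham: Pham 18–7.
Quinn defeats every rival head-to-head and is the Condorcet winner.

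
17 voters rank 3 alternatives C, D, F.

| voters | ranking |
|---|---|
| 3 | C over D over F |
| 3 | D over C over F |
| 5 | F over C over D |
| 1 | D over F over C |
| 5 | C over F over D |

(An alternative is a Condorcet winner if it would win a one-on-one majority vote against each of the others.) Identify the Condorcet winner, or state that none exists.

Head-to-head results (17 voters):
C vs D: C, 13–4.
C vs F: C wins 11–6.
D–F: F 10–7.
Only C has no losses; C is the Condorcet winner.

C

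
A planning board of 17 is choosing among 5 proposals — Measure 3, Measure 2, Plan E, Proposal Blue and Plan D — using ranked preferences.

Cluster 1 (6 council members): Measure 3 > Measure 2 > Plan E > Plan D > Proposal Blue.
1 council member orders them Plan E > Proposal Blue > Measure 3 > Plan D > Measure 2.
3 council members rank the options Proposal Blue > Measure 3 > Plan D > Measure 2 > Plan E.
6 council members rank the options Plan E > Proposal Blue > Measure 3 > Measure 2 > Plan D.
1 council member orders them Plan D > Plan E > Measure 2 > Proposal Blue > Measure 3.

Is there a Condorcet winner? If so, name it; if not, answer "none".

Head-to-head results (17 council members):
Measure 3 vs Measure 2: 6+1+3+6 = 16 for Measure 3, 1 for Measure 2 — Measure 3 by 16–1.
Measure 3 vs Plan E: Measure 3 is ranked higher on 6+3 = 9 ballots, Plan E on 8. Measure 3 wins 9–8.
Measure 3 vs Proposal Blue: Measure 3 is ranked higher on 6 ballots, Proposal Blue on 11. Proposal Blue wins 11–6.
Measure 3 vs Plan D: Measure 3 preferred on 6+1+3+6 = 16 ballots; Measure 3 wins 16–1.
Measure 2 vs Plan E: 9 to 8, Measure 2.
Measure 2 vs Proposal Blue: Measure 2 preferred on 6+1 = 7 ballots; Proposal Blue wins 10–7.
Measure 2 vs Plan D: Measure 2 is ranked higher on 6+6 = 12 ballots, Plan D on 5. Measure 2 wins 12–5.
Plan E vs Proposal Blue: Plan E preferred on 6+1+6+1 = 14 ballots; Plan E wins 14–3.
Plan E vs Plan D: Plan E preferred on 6+1+6 = 13 ballots; Plan E wins 13–4.
Proposal Blue vs Plan D: 1+3+6 = 10 for Proposal Blue, 7 for Plan D — Proposal Blue by 10–7.
Each option drops at least one matchup (Measure 3 loses to Proposal Blue; Measure 2 loses to Measure 3; Plan E loses to Measure 3; Proposal Blue loses to Plan E; Plan D loses to Measure 3); the cycle Measure 3 > Plan E > Proposal Blue > Measure 3 rules out a Condorcet winner.

none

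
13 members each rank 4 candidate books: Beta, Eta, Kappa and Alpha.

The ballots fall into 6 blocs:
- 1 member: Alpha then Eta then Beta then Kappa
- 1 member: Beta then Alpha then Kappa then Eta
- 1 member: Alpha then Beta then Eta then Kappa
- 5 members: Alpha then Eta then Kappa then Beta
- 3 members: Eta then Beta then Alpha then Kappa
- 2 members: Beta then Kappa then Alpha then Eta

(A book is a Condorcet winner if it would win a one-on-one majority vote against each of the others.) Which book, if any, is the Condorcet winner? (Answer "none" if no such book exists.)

Head-to-head results (13 members):
Beta vs Eta: Eta, 9–4.
Beta vs Kappa: 8 to 5, Beta.
Beta–Alpha: Alpha 7–6.
Eta vs Kappa: Eta preferred on 1+1+5+3 = 10 ballots; Eta wins 10–3.
Eta vs Alpha: 3 for Eta, 10 for Alpha — Alpha by 10–3.
Kappa vs Alpha: 2 to 11, Alpha.
Only Alpha has no losses; Alpha is the Condorcet winner.

Alpha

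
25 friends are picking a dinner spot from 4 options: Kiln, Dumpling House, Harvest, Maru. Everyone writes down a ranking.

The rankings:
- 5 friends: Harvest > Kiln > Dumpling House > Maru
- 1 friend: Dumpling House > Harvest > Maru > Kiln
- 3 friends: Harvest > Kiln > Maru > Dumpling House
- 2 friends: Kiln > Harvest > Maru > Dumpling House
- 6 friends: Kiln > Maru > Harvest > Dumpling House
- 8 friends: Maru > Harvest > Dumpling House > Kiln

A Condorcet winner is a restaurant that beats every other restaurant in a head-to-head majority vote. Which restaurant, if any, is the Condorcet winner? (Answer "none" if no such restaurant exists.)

none

Check each pair by majority over 25 ballots:
Kiln vs Dumpling House: Kiln, 16–9.
Kiln vs Harvest: Harvest wins 17–8.
Kiln vs Maru: Kiln wins 16–9.
Dumpling House vs Harvest: Harvest wins 24–1.
Dumpling House vs Maru: Maru, 19–6.
Harvest vs Maru: Maru wins 14–11.
No restaurant is unbeaten: Kiln loses to Harvest; Dumpling House loses to Kiln; Harvest loses to Maru; Maru loses to Kiln. In particular Kiln > Maru > Harvest > Kiln is a majority cycle — no Condorcet winner exists.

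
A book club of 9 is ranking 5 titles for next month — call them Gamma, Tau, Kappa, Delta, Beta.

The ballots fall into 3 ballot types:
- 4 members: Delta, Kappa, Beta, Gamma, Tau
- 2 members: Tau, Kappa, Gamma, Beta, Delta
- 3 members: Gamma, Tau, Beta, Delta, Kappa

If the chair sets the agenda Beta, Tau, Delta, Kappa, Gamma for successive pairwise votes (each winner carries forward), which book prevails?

Gamma

Round 1: Beta vs Tau — 4–5, Tau advances.
Round 2: Tau vs Delta — 5–4, Tau advances.
Round 3: Tau vs Kappa — 5–4, Tau advances.
Round 4: Tau vs Gamma — 2–7, Gamma advances.
Gamma survives the agenda.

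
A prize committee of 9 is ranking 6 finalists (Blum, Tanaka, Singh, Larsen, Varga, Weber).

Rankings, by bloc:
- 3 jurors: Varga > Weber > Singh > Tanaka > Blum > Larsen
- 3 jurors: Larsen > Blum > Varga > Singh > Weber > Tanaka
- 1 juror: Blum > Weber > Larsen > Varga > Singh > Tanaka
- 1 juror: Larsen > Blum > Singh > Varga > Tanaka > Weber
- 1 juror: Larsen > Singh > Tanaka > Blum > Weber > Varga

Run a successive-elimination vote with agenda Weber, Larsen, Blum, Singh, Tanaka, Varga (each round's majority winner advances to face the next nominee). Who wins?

Round 1: Weber vs Larsen — 4–5, Larsen advances.
Round 2: Larsen vs Blum — 5–4, Larsen advances.
Round 3: Larsen vs Singh — 6–3, Larsen advances.
Round 4: Larsen vs Tanaka — 6–3, Larsen advances.
Round 5: Larsen vs Varga — 6–3, Larsen advances.
Larsen survives the agenda.

Larsen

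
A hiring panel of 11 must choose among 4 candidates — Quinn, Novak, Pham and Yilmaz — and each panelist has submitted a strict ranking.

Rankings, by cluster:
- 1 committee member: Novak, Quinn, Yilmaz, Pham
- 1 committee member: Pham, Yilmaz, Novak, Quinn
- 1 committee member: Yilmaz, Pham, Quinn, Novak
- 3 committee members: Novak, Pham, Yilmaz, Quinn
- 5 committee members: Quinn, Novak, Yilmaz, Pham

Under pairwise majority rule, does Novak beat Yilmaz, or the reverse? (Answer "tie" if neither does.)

Ballots ranking Novak above Yilmaz: 1 + 3 + 5 = 9.
Ballots ranking Yilmaz above Novak: 11 − 9 = 2.
Novak wins the head-to-head 9–2.

Novak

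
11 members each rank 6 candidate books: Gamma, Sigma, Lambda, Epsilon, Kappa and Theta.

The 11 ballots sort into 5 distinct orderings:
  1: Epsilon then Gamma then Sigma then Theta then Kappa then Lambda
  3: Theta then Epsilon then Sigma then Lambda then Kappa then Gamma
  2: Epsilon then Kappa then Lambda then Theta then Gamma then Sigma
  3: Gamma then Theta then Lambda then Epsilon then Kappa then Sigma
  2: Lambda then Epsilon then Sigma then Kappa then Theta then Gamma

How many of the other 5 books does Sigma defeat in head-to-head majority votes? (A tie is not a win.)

Sigma against each rival (11 members):
Sigma vs Gamma: Gamma, 6–5.
Sigma vs Lambda: 1+3 = 4 for Sigma, 7 for Lambda — Lambda by 7–4.
Sigma vs Epsilon: Sigma preferred on 0 ballots; Epsilon wins 11–0.
Sigma–Kappa: Sigma 6–5.
Sigma vs Theta: 1+2 = 3 for Sigma, 8 for Theta — Theta by 8–3.
Sigma beats Kappa; loses to Gamma, Lambda, Epsilon, Theta — 1 pairwise win.

1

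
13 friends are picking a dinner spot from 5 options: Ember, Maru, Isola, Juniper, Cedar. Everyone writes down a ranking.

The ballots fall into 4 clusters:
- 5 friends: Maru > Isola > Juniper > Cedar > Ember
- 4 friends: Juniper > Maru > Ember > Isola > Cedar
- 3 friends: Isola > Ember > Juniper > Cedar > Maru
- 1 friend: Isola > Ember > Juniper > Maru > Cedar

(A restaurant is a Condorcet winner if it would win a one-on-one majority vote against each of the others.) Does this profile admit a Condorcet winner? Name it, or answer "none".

none

Check each pair by majority over 13 ballots:
Ember vs Maru: Ember is ranked higher on 3+1 = 4 ballots, Maru on 9. Maru wins 9–4.
Ember vs Isola: 4 to 9, Isola.
Ember vs Juniper: 4 to 9, Juniper.
Ember vs Cedar: Ember preferred on 4+3+1 = 8 ballots; Ember wins 8–5.
Maru vs Isola: 5+4 = 9 for Maru, 4 for Isola — Maru by 9–4.
Maru vs Juniper: Maru is ranked higher on 5 ballots, Juniper on 8. Juniper wins 8–5.
Maru vs Cedar: 5+4+1 = 10 for Maru, 3 for Cedar — Maru by 10–3.
Isola vs Juniper: 9 to 4, Isola.
Isola vs Cedar: 5+4+3+1 = 13 for Isola, 0 for Cedar — Isola by 13–0.
Juniper vs Cedar: Juniper is ranked higher on 5+4+3+1 = 13 ballots, Cedar on 0. Juniper wins 13–0.
Every restaurant loses at least once (Ember loses to Maru; Maru loses to Juniper; Isola loses to Maru; Juniper loses to Isola; Cedar loses to Ember). The majority relation contains the cycle Maru → Isola → Juniper → Maru, so there is no Condorcet winner.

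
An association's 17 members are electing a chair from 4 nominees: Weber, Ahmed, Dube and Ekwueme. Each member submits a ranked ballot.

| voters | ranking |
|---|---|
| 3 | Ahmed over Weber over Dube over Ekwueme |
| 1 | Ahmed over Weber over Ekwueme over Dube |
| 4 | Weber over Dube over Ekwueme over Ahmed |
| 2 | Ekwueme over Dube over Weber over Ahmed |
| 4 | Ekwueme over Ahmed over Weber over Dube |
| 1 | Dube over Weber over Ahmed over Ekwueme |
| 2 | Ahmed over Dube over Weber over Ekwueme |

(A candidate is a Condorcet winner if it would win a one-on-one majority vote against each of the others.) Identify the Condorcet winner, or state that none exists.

none

Check each pair by majority over 17 ballots:
Weber–Ahmed: Ahmed 10–7.
Weber vs Dube: Weber, 12–5.
Weber vs Ekwueme: Weber, 11–6.
Ahmed vs Dube: Ahmed wins 10–7.
Ahmed vs Ekwueme: Ekwueme wins 10–7.
Dube vs Ekwueme: Dube, 10–7.
Every candidate loses at least once (Weber loses to Ahmed; Ahmed loses to Ekwueme; Dube loses to Weber; Ekwueme loses to Weber). The majority relation contains the cycle Weber → Ekwueme → Ahmed → Weber, so there is no Condorcet winner.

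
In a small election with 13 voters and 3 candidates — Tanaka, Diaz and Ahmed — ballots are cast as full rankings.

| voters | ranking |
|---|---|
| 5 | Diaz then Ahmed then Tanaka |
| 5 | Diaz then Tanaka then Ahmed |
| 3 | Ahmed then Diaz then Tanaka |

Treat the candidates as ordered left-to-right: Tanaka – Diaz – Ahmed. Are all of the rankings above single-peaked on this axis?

Axis positions: Tanaka=1, Diaz=2, Ahmed=3.
Cluster 1 (peak Diaz at position 2): ranking walks positions 2-3-1, expanding outward from the peak — single-peaked.
Cluster 2 (peak Diaz at position 2): ranking walks positions 2-1-3, expanding outward from the peak — single-peaked.
Cluster 3 (peak Ahmed at position 3): ranking walks positions 3-2-1, expanding outward from the peak — single-peaked.
Every ranking is single-peaked on this axis.

yes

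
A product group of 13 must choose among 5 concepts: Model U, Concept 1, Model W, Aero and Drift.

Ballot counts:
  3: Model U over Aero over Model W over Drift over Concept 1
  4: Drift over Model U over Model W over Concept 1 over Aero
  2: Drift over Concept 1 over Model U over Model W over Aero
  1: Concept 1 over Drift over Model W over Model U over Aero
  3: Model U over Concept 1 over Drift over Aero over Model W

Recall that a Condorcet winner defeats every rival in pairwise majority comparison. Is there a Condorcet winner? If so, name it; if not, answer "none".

Drift

Check each pair by majority over 13 ballots:
Model U vs Concept 1: Model U wins 10–3.
Model U vs Model W: Model U wins 12–1.
Model U–Aero: Model U 13–0.
Model U vs Drift: Drift wins 7–6.
Concept 1 vs Model W: Model W, 7–6.
Concept 1–Aero: Concept 1 10–3.
Concept 1 vs Drift: Drift, 9–4.
Model W vs Aero: Model W, 7–6.
Model W vs Drift: Drift wins 10–3.
Aero vs Drift: Drift, 10–3.
Drift beats each of Model U, Concept 1, Model W, Aero — Drift is the Condorcet winner.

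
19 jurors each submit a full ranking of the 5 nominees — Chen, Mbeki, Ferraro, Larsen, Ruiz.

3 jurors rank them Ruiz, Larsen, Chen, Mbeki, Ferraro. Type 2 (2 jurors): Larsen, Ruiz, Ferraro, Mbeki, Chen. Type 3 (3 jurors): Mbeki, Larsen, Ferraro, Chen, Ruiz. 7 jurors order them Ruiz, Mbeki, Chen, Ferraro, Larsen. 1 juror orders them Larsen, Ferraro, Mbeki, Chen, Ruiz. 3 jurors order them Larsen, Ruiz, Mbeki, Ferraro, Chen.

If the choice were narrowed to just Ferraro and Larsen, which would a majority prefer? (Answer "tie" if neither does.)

Ballots ranking Ferraro above Larsen: 7.
Ballots ranking Larsen above Ferraro: 19 − 7 = 12.
Larsen wins the head-to-head 12–7.

Larsen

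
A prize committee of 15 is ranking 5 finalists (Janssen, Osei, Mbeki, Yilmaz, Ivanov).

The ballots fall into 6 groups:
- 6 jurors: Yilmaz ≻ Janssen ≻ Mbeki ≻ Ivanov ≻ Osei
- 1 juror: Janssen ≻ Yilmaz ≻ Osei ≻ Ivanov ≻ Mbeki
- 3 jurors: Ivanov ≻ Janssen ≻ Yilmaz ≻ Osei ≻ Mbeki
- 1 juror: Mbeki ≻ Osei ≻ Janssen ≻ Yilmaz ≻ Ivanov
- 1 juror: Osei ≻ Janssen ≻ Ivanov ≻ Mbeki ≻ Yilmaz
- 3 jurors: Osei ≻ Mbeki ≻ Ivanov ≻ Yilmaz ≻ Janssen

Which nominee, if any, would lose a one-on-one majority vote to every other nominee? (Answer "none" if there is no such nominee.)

none

Head-to-head results (15 jurors):
Janssen–Osei: Janssen 10–5.
Janssen–Mbeki: Janssen 11–4.
Janssen vs Yilmaz: 1+3+1+1 = 6 for Janssen, 9 for Yilmaz — Yilmaz by 9–6.
Janssen–Ivanov: Janssen 9–6.
Osei vs Mbeki: Osei wins 8–7.
Osei vs Yilmaz: 1+1+3 = 5 for Osei, 10 for Yilmaz — Yilmaz by 10–5.
Osei–Ivanov: Ivanov 9–6.
Mbeki vs Yilmaz: Yilmaz, 10–5.
Mbeki vs Ivanov: Mbeki, 10–5.
Yilmaz vs Ivanov: Yilmaz wins 8–7.
Each nominee has at least one pairwise win (Janssen beats Osei; Osei beats Mbeki; Mbeki beats Ivanov; Yilmaz beats Janssen; Ivanov beats Osei) — no Condorcet loser.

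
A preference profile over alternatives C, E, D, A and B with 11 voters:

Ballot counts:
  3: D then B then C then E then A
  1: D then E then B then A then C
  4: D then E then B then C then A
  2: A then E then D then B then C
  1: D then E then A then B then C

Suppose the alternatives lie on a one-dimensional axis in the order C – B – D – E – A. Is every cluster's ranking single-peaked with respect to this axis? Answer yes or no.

Axis positions: C=1, B=2, D=3, E=4, A=5.
Cluster 1 (peak D at position 3): ranking walks positions 3-2-1-4-5, expanding outward from the peak — single-peaked.
Cluster 2 (peak D at position 3): ranking walks positions 3-4-2-5-1, expanding outward from the peak — single-peaked.
Cluster 3 (peak D at position 3): ranking walks positions 3-4-2-1-5, expanding outward from the peak — single-peaked.
Cluster 4 (peak A at position 5): ranking walks positions 5-4-3-2-1, expanding outward from the peak — single-peaked.
Cluster 5 (peak D at position 3): ranking walks positions 3-4-5-2-1, expanding outward from the peak — single-peaked.
Every ranking is single-peaked on this axis.

yes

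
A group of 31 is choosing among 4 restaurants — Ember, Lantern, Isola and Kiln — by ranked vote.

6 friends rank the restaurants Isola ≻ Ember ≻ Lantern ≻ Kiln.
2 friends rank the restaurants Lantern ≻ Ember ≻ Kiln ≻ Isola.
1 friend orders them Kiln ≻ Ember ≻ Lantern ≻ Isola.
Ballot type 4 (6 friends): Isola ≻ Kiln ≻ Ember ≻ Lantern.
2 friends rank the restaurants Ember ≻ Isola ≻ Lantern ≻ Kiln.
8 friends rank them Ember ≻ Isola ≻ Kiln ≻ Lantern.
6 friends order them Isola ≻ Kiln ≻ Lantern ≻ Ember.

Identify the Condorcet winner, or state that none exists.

Head-to-head results (31 friends):
Ember vs Lantern: Ember is ranked higher on 6+1+6+2+8 = 23 ballots, Lantern on 8. Ember wins 23–8.
Ember–Isola: Isola 18–13.
Ember vs Kiln: Ember is ranked higher on 6+2+2+8 = 18 ballots, Kiln on 13. Ember wins 18–13.
Lantern vs Isola: 3 to 28, Isola.
Lantern vs Kiln: Kiln, 21–10.
Isola vs Kiln: 6+6+2+8+6 = 28 for Isola, 3 for Kiln — Isola by 28–3.
Isola beats each of Ember, Lantern, Kiln — Isola is the Condorcet winner.

Isola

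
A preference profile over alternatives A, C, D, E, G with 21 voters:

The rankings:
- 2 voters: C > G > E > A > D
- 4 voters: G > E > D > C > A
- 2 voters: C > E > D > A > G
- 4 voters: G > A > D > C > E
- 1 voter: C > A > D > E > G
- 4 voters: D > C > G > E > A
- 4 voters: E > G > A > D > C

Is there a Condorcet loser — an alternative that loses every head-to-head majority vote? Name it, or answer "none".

Pairwise majorities:
A–C: C 13–8.
A vs D: A is ranked higher on 2+4+1+4 = 11 ballots, D on 10. A wins 11–10.
A vs E: A is ranked higher on 4+1 = 5 ballots, E on 16. E wins 16–5.
A vs G: G, 18–3.
C vs D: D wins 16–5.
C vs E: C is ranked higher on 2+2+4+1+4 = 13 ballots, E on 8. C wins 13–8.
C–G: G 12–9.
D vs E: E wins 12–9.
D vs G: D preferred on 2+1+4 = 7 ballots; G wins 14–7.
E vs G: G, 14–7.
Each alternative has at least one pairwise win (A beats D; C beats A; D beats C; E beats A; G beats A) — no Condorcet loser.

none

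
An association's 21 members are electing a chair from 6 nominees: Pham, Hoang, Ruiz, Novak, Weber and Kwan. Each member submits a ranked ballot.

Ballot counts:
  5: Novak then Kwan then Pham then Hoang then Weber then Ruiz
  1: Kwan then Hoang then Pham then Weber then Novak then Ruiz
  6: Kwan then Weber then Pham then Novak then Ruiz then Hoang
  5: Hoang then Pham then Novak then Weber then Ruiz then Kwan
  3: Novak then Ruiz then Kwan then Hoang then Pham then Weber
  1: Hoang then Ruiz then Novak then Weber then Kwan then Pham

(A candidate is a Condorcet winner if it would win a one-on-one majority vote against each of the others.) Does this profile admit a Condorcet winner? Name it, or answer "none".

Head-to-head results (21 voters):
Pham–Hoang: Pham 11–10.
Pham vs Ruiz: Pham, 17–4.
Pham vs Novak: Pham wins 12–9.
Pham–Weber: Pham 14–7.
Pham vs Kwan: Kwan, 16–5.
Hoang–Ruiz: Hoang 12–9.
Hoang vs Novak: Novak wins 14–7.
Hoang vs Weber: Hoang, 15–6.
Hoang–Kwan: Kwan 15–6.
Ruiz vs Novak: Novak, 20–1.
Ruiz vs Weber: Weber wins 17–4.
Ruiz vs Kwan: Kwan wins 12–9.
Novak vs Weber: Novak, 14–7.
Novak vs Kwan: Novak wins 14–7.
Weber vs Kwan: Kwan, 15–6.
No candidate is unbeaten: Pham loses to Kwan; Hoang loses to Pham; Ruiz loses to Pham; Novak loses to Pham; Weber loses to Pham; Kwan loses to Novak. In particular Pham → Novak → Kwan → Pham is a majority cycle — no Condorcet winner exists.

none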